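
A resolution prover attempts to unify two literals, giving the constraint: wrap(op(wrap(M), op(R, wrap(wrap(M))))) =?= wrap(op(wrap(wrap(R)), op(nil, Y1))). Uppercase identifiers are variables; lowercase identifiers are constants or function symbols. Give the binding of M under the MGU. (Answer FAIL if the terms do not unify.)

wrap(nil)

Decompose wrap/1: op(wrap(M), op(R, wrap(wrap(M)))) =?= op(wrap(wrap(R)), op(nil, Y1)).
Decompose op/2: wrap(M) =?= wrap(wrap(R)),  op(R, wrap(wrap(M))) =?= op(nil, Y1).
Decompose wrap/1: M =?= wrap(R).
Bind M := wrap(R); substituting into the remaining equation gives: op(R, wrap(wrap(wrap(R)))) =?= op(nil, Y1).
Decompose op/2: R =?= nil,  wrap(wrap(wrap(R))) =?= Y1.
Bind R := nil; substituting into the remaining equation gives: wrap(wrap(wrap(nil))) =?= Y1. Substituting into the earlier binding gives M := wrap(nil).
Bind Y1 := wrap(wrap(wrap(nil))).
MGU = { M ↦ wrap(nil), R ↦ nil, Y1 ↦ wrap(wrap(wrap(nil))) }, so M ↦ wrap(nil).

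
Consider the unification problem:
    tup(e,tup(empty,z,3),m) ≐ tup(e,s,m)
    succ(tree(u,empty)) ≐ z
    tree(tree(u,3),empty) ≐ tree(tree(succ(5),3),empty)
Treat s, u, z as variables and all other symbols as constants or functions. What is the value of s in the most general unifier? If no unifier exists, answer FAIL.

tup(empty,succ(tree(succ(5),empty)),3)

Decompose tup/3: e ≐ e,  tup(empty,z,3) ≐ s,  m ≐ m.
Delete trivial equation e ≐ e.
Bind s := tup(empty,z,3); no other remaining equation mentions s.
Delete trivial equation m ≐ m.
Bind z := succ(tree(u,empty)); no other remaining equation mentions z. Substituting into the earlier binding gives s := tup(empty,succ(tree(u,empty)),3).
Decompose tree/2: tree(u,3) ≐ tree(succ(5),3),  empty ≐ empty.
Decompose tree/2: u ≐ succ(5),  3 ≐ 3.
Bind u := succ(5); no other remaining equation mentions u. Substituting into the earlier bindings gives s := tup(empty,succ(tree(succ(5),empty)),3), z := succ(tree(succ(5),empty)).
Delete trivial equation 3 ≐ 3.
Delete trivial equation empty ≐ empty.
MGU = { s := tup(empty,succ(tree(succ(5),empty)),3), z := succ(tree(succ(5),empty)), u := succ(5) }, so s := tup(empty,succ(tree(succ(5),empty)),3).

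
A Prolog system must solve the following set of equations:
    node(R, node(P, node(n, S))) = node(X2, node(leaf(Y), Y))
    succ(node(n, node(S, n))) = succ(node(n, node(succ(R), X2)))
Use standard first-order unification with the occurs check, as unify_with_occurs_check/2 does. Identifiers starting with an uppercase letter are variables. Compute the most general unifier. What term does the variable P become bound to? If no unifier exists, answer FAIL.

Decompose node/2: R = X2,  node(P, node(n, S)) = node(leaf(Y), Y).
Bind R := X2; substituting into the one remaining equation that mentions R gives: succ(node(n, node(S, n))) = succ(node(n, node(succ(X2), X2))).
Decompose node/2: P = leaf(Y),  node(n, S) = Y.
Bind P := leaf(Y); no other remaining equation mentions P.
Bind Y := node(n, S); no other remaining equation mentions Y. Substituting into the earlier binding gives P := leaf(node(n, S)).
Decompose succ/1: node(n, node(S, n)) = node(n, node(succ(X2), X2)).
Decompose node/2: n = n,  node(S, n) = node(succ(X2), X2).
Delete trivial equation n = n.
Decompose node/2: S = succ(X2),  n = X2.
Bind S := succ(X2); no other remaining equation mentions S. Substituting into the earlier bindings gives P := leaf(node(n, succ(X2))), Y := node(n, succ(X2)).
Bind X2 := n. Substituting into the earlier bindings gives R := n, P := leaf(node(n, succ(n))), Y := node(n, succ(n)), S := succ(n).
MGU = { R = n, P = leaf(node(n, succ(n))), Y = node(n, succ(n)), S = succ(n), X2 = n }, so P = leaf(node(n, succ(n))).

leaf(node(n, succ(n)))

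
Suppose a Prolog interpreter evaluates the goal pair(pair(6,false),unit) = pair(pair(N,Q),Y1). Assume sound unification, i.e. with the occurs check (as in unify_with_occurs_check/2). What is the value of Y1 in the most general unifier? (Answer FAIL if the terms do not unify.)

Decompose pair/2: pair(6,false) = pair(N,Q),  unit = Y1.
Decompose pair/2: 6 = N,  false = Q.
Bind N := 6; no other remaining equation mentions N.
Bind Q := false; no other remaining equation mentions Q.
Bind Y1 := unit.
MGU = { N -> 6, Q -> false, Y1 -> unit }, so Y1 -> unit.

unit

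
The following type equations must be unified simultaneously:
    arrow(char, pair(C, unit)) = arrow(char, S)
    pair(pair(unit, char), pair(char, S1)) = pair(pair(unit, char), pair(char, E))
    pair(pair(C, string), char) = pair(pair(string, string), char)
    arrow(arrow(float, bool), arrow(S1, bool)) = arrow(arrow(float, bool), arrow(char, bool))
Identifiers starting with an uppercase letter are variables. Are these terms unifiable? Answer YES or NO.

YES

Decompose arrow/2: char = char,  pair(C, unit) = S.
Delete trivial equation char = char.
Bind S := pair(C, unit); no other remaining equation mentions S.
Decompose pair/2: pair(unit, char) = pair(unit, char),  pair(char, S1) = pair(char, E).
Delete trivial equation pair(unit, char) = pair(unit, char).
Decompose pair/2: char = char,  S1 = E.
Delete trivial equation char = char.
Bind S1 := E; substituting into the one remaining equation that mentions S1 gives: arrow(arrow(float, bool), arrow(E, bool)) = arrow(arrow(float, bool), arrow(char, bool)).
Decompose pair/2: pair(C, string) = pair(string, string),  char = char.
Decompose pair/2: C = string,  string = string.
Bind C := string; no other remaining equation mentions C. Substituting into the earlier binding gives S := pair(string, unit).
Delete trivial equation string = string.
Delete trivial equation char = char.
Decompose arrow/2: arrow(float, bool) = arrow(float, bool),  arrow(E, bool) = arrow(char, bool).
Delete trivial equation arrow(float, bool) = arrow(float, bool).
Decompose arrow/2: E = char,  bool = bool.
Bind E := char; no other remaining equation mentions E. Substituting into the earlier binding gives S1 := char.
Delete trivial equation bool = bool.
No equations remain and no clash or occurs-check failure arose, so a unifier exists.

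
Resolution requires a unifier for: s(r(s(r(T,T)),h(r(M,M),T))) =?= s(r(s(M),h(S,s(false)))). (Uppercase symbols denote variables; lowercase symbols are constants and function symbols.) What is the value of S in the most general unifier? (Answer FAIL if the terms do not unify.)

Decompose s/1: r(s(r(T,T)),h(r(M,M),T)) =?= r(s(M),h(S,s(false))).
Decompose r/2: s(r(T,T)) =?= s(M),  h(r(M,M),T) =?= h(S,s(false)).
Decompose s/1: r(T,T) =?= M.
Bind M := r(T,T); substituting into the remaining equation gives: h(r(r(T,T),r(T,T)),T) =?= h(S,s(false)).
Decompose h/2: r(r(T,T),r(T,T)) =?= S,  T =?= s(false).
Bind S := r(r(T,T),r(T,T)); no other remaining equation mentions S.
Bind T := s(false). Substituting into the earlier bindings gives M := r(s(false),s(false)), S := r(r(s(false),s(false)),r(s(false),s(false))).
MGU = { M -> r(s(false),s(false)), S -> r(r(s(false),s(false)),r(s(false),s(false))), T -> s(false) }, so S -> r(r(s(false),s(false)),r(s(false),s(false))).

r(r(s(false),s(false)),r(s(false),s(false)))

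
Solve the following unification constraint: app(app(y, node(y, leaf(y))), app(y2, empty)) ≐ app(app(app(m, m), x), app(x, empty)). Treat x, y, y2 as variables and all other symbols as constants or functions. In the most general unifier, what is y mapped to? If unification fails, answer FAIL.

Decompose app/2: app(y, node(y, leaf(y))) ≐ app(app(m, m), x),  app(y2, empty) ≐ app(x, empty).
Decompose app/2: y ≐ app(m, m),  node(y, leaf(y)) ≐ x.
Bind y := app(m, m); substituting into the one remaining equation that mentions y gives: node(app(m, m), leaf(app(m, m))) ≐ x.
Bind x := node(app(m, m), leaf(app(m, m))); substituting into the remaining equation gives: app(y2, empty) ≐ app(node(app(m, m), leaf(app(m, m))), empty).
Decompose app/2: y2 ≐ node(app(m, m), leaf(app(m, m))),  empty ≐ empty.
Bind y2 := node(app(m, m), leaf(app(m, m))); no other remaining equation mentions y2.
Delete trivial equation empty ≐ empty.
MGU = { y := app(m, m), x := node(app(m, m), leaf(app(m, m))), y2 := node(app(m, m), leaf(app(m, m))) }, so y := app(m, m).

app(m, m)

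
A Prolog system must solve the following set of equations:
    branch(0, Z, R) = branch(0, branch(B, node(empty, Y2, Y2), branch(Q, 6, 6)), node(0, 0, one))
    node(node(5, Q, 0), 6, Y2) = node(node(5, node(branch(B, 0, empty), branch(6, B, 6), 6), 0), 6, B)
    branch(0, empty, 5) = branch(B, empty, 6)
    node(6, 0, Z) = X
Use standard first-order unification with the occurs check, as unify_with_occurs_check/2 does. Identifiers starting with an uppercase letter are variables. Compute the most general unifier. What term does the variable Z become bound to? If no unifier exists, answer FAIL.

FAIL

Decompose branch/3: 0 = 0,  Z = branch(B, node(empty, Y2, Y2), branch(Q, 6, 6)),  R = node(0, 0, one).
Delete trivial equation 0 = 0.
Bind Z := branch(B, node(empty, Y2, Y2), branch(Q, 6, 6)); substituting into the one remaining equation that mentions Z gives: node(6, 0, branch(B, node(empty, Y2, Y2), branch(Q, 6, 6))) = X.
Bind R := node(0, 0, one); no other remaining equation mentions R.
Decompose node/3: node(5, Q, 0) = node(5, node(branch(B, 0, empty), branch(6, B, 6), 6), 0),  6 = 6,  Y2 = B.
Decompose node/3: 5 = 5,  Q = node(branch(B, 0, empty), branch(6, B, 6), 6),  0 = 0.
Delete trivial equation 5 = 5.
Bind Q := node(branch(B, 0, empty), branch(6, B, 6), 6); substituting into the one remaining equation that mentions Q gives: node(6, 0, branch(B, node(empty, Y2, Y2), branch(node(branch(B, 0, empty), branch(6, B, 6), 6), 6, 6))) = X. Substituting into the earlier binding gives Z := branch(B, node(empty, Y2, Y2), branch(node(branch(B, 0, empty), branch(6, B, 6), 6), 6, 6)).
Delete trivial equation 0 = 0.
Delete trivial equation 6 = 6.
Bind Y2 := B; substituting into the one remaining equation that mentions Y2 gives: node(6, 0, branch(B, node(empty, B, B), branch(node(branch(B, 0, empty), branch(6, B, 6), 6), 6, 6))) = X. Substituting into the earlier binding gives Z := branch(B, node(empty, B, B), branch(node(branch(B, 0, empty), branch(6, B, 6), 6), 6, 6)).
Decompose branch/3: 0 = B,  empty = empty,  5 = 6.
Bind B := 0; substituting into the one remaining equation that mentions B gives: node(6, 0, branch(0, node(empty, 0, 0), branch(node(branch(0, 0, empty), branch(6, 0, 6), 6), 6, 6))) = X. Substituting into the earlier bindings gives Z := branch(0, node(empty, 0, 0), branch(node(branch(0, 0, empty), branch(6, 0, 6), 6), 6, 6)), Q := node(branch(0, 0, empty), branch(6, 0, 6), 6), Y2 := 0.
Delete trivial equation empty = empty.
Clash: constants 5 and 6 differ; no unifier exists.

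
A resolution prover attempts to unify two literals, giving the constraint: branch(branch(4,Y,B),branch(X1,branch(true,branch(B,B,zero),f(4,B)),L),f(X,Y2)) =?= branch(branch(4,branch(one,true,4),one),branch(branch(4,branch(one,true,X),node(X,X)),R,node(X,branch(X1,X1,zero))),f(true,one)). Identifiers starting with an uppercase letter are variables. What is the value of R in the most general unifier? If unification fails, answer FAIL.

branch(true,branch(one,one,zero),f(4,one))

Decompose branch/3: branch(4,Y,B) =?= branch(4,branch(one,true,4),one),  branch(X1,branch(true,branch(B,B,zero),f(4,B)),L) =?= branch(branch(4,branch(one,true,X),node(X,X)),R,node(X,branch(X1,X1,zero))),  f(X,Y2) =?= f(true,one).
Decompose branch/3: 4 =?= 4,  Y =?= branch(one,true,4),  B =?= one.
Delete trivial equation 4 =?= 4.
Bind Y := branch(one,true,4); no other remaining equation mentions Y.
Bind B := one; substituting into the one remaining equation that mentions B gives: branch(X1,branch(true,branch(one,one,zero),f(4,one)),L) =?= branch(branch(4,branch(one,true,X),node(X,X)),R,node(X,branch(X1,X1,zero))).
Decompose branch/3: X1 =?= branch(4,branch(one,true,X),node(X,X)),  branch(true,branch(one,one,zero),f(4,one)) =?= R,  L =?= node(X,branch(X1,X1,zero)).
Bind X1 := branch(4,branch(one,true,X),node(X,X)); substituting into the one remaining equation that mentions X1 gives: L =?= node(X,branch(branch(4,branch(one,true,X),node(X,X)),branch(4,branch(one,true,X),node(X,X)),zero)).
Bind R := branch(true,branch(one,one,zero),f(4,one)); no other remaining equation mentions R.
Bind L := node(X,branch(branch(4,branch(one,true,X),node(X,X)),branch(4,branch(one,true,X),node(X,X)),zero)); no other remaining equation mentions L.
Decompose f/2: X =?= true,  Y2 =?= one.
Bind X := true; no other remaining equation mentions X. Substituting into the earlier bindings gives X1 := branch(4,branch(one,true,true),node(true,true)), L := node(true,branch(branch(4,branch(one,true,true),node(true,true)),branch(4,branch(one,true,true),node(true,true)),zero)).
Bind Y2 := one.
MGU = { Y := branch(one,true,4), B := one, X1 := branch(4,branch(one,true,true),node(true,true)), R := branch(true,branch(one,one,zero),f(4,one)), L := node(true,branch(branch(4,branch(one,true,true),node(true,true)),branch(4,branch(one,true,true),node(true,true)),zero)), X := true, Y2 := one }, so R := branch(true,branch(one,one,zero),f(4,one)).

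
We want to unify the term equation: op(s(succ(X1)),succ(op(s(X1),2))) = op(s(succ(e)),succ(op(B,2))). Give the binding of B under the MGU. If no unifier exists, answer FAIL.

s(e)

Decompose op/2: s(succ(X1)) = s(succ(e)),  succ(op(s(X1),2)) = succ(op(B,2)).
Decompose s/1: succ(X1) = succ(e).
Decompose succ/1: X1 = e.
Bind X1 := e; substituting into the remaining equation gives: succ(op(s(e),2)) = succ(op(B,2)).
Decompose succ/1: op(s(e),2) = op(B,2).
Decompose op/2: s(e) = B,  2 = 2.
Bind B := s(e); no other remaining equation mentions B.
Delete trivial equation 2 = 2.
MGU = { X1 ↦ e, B ↦ s(e) }, so B ↦ s(e).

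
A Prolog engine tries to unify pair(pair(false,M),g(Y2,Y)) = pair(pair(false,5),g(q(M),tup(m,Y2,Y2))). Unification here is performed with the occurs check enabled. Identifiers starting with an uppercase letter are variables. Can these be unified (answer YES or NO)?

Decompose pair/2: pair(false,M) = pair(false,5),  g(Y2,Y) = g(q(M),tup(m,Y2,Y2)).
Decompose pair/2: false = false,  M = 5.
Delete trivial equation false = false.
Bind M := 5; substituting into the remaining equation gives: g(Y2,Y) = g(q(5),tup(m,Y2,Y2)).
Decompose g/2: Y2 = q(5),  Y = tup(m,Y2,Y2).
Bind Y2 := q(5); substituting into the remaining equation gives: Y = tup(m,q(5),q(5)).
Bind Y := tup(m,q(5),q(5)).
No equations remain and no clash or occurs-check failure arose, so a unifier exists.

YES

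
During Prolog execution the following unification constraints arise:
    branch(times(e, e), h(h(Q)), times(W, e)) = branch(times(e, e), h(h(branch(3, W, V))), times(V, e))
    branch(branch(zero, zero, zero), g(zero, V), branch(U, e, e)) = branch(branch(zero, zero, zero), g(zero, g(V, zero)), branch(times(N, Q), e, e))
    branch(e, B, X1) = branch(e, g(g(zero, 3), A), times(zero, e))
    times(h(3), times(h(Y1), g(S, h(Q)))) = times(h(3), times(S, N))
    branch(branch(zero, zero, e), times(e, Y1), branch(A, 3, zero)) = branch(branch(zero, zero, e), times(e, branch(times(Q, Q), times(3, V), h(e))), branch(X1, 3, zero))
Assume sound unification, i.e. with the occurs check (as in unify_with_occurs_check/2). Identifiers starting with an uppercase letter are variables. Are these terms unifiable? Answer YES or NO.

Decompose branch/3: times(e, e) = times(e, e),  h(h(Q)) = h(h(branch(3, W, V))),  times(W, e) = times(V, e).
Delete trivial equation times(e, e) = times(e, e).
Decompose h/1: h(Q) = h(branch(3, W, V)).
Decompose h/1: Q = branch(3, W, V).
Bind Q := branch(3, W, V); substituting into the 3 remaining equations that mention Q gives: branch(branch(zero, zero, zero), g(zero, V), branch(U, e, e)) = branch(branch(zero, zero, zero), g(zero, g(V, zero)), branch(times(N, branch(3, W, V)), e, e)),  times(h(3), times(h(Y1), g(S, h(branch(3, W, V))))) = times(h(3), times(S, N)),  branch(branch(zero, zero, e), times(e, Y1), branch(A, 3, zero)) = branch(branch(zero, zero, e), times(e, branch(times(branch(3, W, V), branch(3, W, V)), times(3, V), h(e))), branch(X1, 3, zero)).
Decompose times/2: W = V,  e = e.
Bind W := V; substituting into the 3 remaining equations that mention W gives: branch(branch(zero, zero, zero), g(zero, V), branch(U, e, e)) = branch(branch(zero, zero, zero), g(zero, g(V, zero)), branch(times(N, branch(3, V, V)), e, e)),  times(h(3), times(h(Y1), g(S, h(branch(3, V, V))))) = times(h(3), times(S, N)),  branch(branch(zero, zero, e), times(e, Y1), branch(A, 3, zero)) = branch(branch(zero, zero, e), times(e, branch(times(branch(3, V, V), branch(3, V, V)), times(3, V), h(e))), branch(X1, 3, zero)). Substituting into the earlier binding gives Q := branch(3, V, V).
Delete trivial equation e = e.
Decompose branch/3: branch(zero, zero, zero) = branch(zero, zero, zero),  g(zero, V) = g(zero, g(V, zero)),  branch(U, e, e) = branch(times(N, branch(3, V, V)), e, e).
Delete trivial equation branch(zero, zero, zero) = branch(zero, zero, zero).
Decompose g/2: zero = zero,  V = g(V, zero).
Delete trivial equation zero = zero.
Occurs check fails: V occurs in g(V, zero); the equation V = g(V, zero) has no finite solution.

NO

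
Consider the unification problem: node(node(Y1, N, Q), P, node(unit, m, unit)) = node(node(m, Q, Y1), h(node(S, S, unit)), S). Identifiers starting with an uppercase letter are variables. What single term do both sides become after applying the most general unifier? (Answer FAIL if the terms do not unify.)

node(node(m, m, m), h(node(node(unit, m, unit), node(unit, m, unit), unit)), node(unit, m, unit))

Decompose node/3: node(Y1, N, Q) = node(m, Q, Y1),  P = h(node(S, S, unit)),  node(unit, m, unit) = S.
Decompose node/3: Y1 = m,  N = Q,  Q = Y1.
Bind Y1 := m; substituting into the one remaining equation that mentions Y1 gives: Q = m.
Bind N := Q; no other remaining equation mentions N.
Bind Q := m; no other remaining equation mentions Q. Substituting into the earlier binding gives N := m.
Bind P := h(node(S, S, unit)); no other remaining equation mentions P.
Bind S := node(unit, m, unit). Substituting into the earlier binding gives P := h(node(node(unit, m, unit), node(unit, m, unit), unit)).
Applying the MGU to either side gives node(node(m, m, m), h(node(node(unit, m, unit), node(unit, m, unit), unit)), node(unit, m, unit)).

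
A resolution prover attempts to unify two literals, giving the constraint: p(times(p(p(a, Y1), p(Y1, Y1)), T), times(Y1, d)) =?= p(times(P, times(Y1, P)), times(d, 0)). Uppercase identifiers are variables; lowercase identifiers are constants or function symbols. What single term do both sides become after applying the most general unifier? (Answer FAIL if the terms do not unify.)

FAIL

Decompose p/2: times(p(p(a, Y1), p(Y1, Y1)), T) =?= times(P, times(Y1, P)),  times(Y1, d) =?= times(d, 0).
Decompose times/2: p(p(a, Y1), p(Y1, Y1)) =?= P,  T =?= times(Y1, P).
Bind P := p(p(a, Y1), p(Y1, Y1)); substituting into the one remaining equation that mentions P gives: T =?= times(Y1, p(p(a, Y1), p(Y1, Y1))).
Bind T := times(Y1, p(p(a, Y1), p(Y1, Y1))); no other remaining equation mentions T.
Decompose times/2: Y1 =?= d,  d =?= 0.
Bind Y1 := d; no other remaining equation mentions Y1. Substituting into the earlier bindings gives P := p(p(a, d), p(d, d)), T := times(d, p(p(a, d), p(d, d))).
Clash: constants d and 0 differ; no unifier exists.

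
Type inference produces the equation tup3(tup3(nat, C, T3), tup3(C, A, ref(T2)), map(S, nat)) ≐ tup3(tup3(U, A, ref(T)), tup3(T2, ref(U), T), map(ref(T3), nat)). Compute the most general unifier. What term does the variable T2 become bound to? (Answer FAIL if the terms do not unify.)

ref(nat)

Decompose tup3/3: tup3(nat, C, T3) ≐ tup3(U, A, ref(T)),  tup3(C, A, ref(T2)) ≐ tup3(T2, ref(U), T),  map(S, nat) ≐ map(ref(T3), nat).
Decompose tup3/3: nat ≐ U,  C ≐ A,  T3 ≐ ref(T).
Bind U := nat; substituting into the one remaining equation that mentions U gives: tup3(C, A, ref(T2)) ≐ tup3(T2, ref(nat), T).
Bind C := A; substituting into the one remaining equation that mentions C gives: tup3(A, A, ref(T2)) ≐ tup3(T2, ref(nat), T).
Bind T3 := ref(T); substituting into the one remaining equation that mentions T3 gives: map(S, nat) ≐ map(ref(ref(T)), nat).
Decompose tup3/3: A ≐ T2,  A ≐ ref(nat),  ref(T2) ≐ T.
Bind A := T2; substituting into the one remaining equation that mentions A gives: T2 ≐ ref(nat). Substituting into the earlier binding gives C := T2.
Bind T2 := ref(nat); substituting into the one remaining equation that mentions T2 gives: ref(ref(nat)) ≐ T. Substituting into the earlier bindings gives C := ref(nat), A := ref(nat).
Bind T := ref(ref(nat)); substituting into the remaining equation gives: map(S, nat) ≐ map(ref(ref(ref(ref(nat)))), nat). Substituting into the earlier binding gives T3 := ref(ref(ref(nat))).
Decompose map/2: S ≐ ref(ref(ref(ref(nat)))),  nat ≐ nat.
Bind S := ref(ref(ref(ref(nat)))); no other remaining equation mentions S.
Delete trivial equation nat ≐ nat.
MGU = { U := nat, C := ref(nat), T3 := ref(ref(ref(nat))), A := ref(nat), T2 := ref(nat), T := ref(ref(nat)), S := ref(ref(ref(ref(nat)))) }, so T2 := ref(nat).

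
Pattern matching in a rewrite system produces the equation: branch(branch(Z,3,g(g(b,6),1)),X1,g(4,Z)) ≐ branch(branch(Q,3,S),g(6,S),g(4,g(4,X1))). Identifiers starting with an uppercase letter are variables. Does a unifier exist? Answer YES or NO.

Decompose branch/3: branch(Z,3,g(g(b,6),1)) ≐ branch(Q,3,S),  X1 ≐ g(6,S),  g(4,Z) ≐ g(4,g(4,X1)).
Decompose branch/3: Z ≐ Q,  3 ≐ 3,  g(g(b,6),1) ≐ S.
Bind Z := Q; substituting into the one remaining equation that mentions Z gives: g(4,Q) ≐ g(4,g(4,X1)).
Delete trivial equation 3 ≐ 3.
Bind S := g(g(b,6),1); substituting into the one remaining equation that mentions S gives: X1 ≐ g(6,g(g(b,6),1)).
Bind X1 := g(6,g(g(b,6),1)); substituting into the remaining equation gives: g(4,Q) ≐ g(4,g(4,g(6,g(g(b,6),1)))).
Decompose g/2: 4 ≐ 4,  Q ≐ g(4,g(6,g(g(b,6),1))).
Delete trivial equation 4 ≐ 4.
Bind Q := g(4,g(6,g(g(b,6),1))). Substituting into the earlier binding gives Z := g(4,g(6,g(g(b,6),1))).
No equations remain and no clash or occurs-check failure arose, so a unifier exists.

YES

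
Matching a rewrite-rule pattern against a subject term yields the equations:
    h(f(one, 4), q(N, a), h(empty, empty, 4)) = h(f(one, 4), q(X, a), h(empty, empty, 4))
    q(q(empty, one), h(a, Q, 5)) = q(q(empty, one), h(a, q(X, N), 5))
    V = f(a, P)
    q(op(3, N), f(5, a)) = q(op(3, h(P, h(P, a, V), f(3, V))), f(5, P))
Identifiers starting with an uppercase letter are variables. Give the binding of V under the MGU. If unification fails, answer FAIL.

Decompose h/3: f(one, 4) = f(one, 4),  q(N, a) = q(X, a),  h(empty, empty, 4) = h(empty, empty, 4).
Delete trivial equation f(one, 4) = f(one, 4).
Decompose q/2: N = X,  a = a.
Bind N := X; substituting into the 2 remaining equations that mention N gives: q(q(empty, one), h(a, Q, 5)) = q(q(empty, one), h(a, q(X, X), 5)),  q(op(3, X), f(5, a)) = q(op(3, h(P, h(P, a, V), f(3, V))), f(5, P)).
Delete trivial equation a = a.
Delete trivial equation h(empty, empty, 4) = h(empty, empty, 4).
Decompose q/2: q(empty, one) = q(empty, one),  h(a, Q, 5) = h(a, q(X, X), 5).
Delete trivial equation q(empty, one) = q(empty, one).
Decompose h/3: a = a,  Q = q(X, X),  5 = 5.
Delete trivial equation a = a.
Bind Q := q(X, X); no other remaining equation mentions Q.
Delete trivial equation 5 = 5.
Bind V := f(a, P); substituting into the remaining equation gives: q(op(3, X), f(5, a)) = q(op(3, h(P, h(P, a, f(a, P)), f(3, f(a, P)))), f(5, P)).
Decompose q/2: op(3, X) = op(3, h(P, h(P, a, f(a, P)), f(3, f(a, P)))),  f(5, a) = f(5, P).
Decompose op/2: 3 = 3,  X = h(P, h(P, a, f(a, P)), f(3, f(a, P))).
Delete trivial equation 3 = 3.
Bind X := h(P, h(P, a, f(a, P)), f(3, f(a, P))); no other remaining equation mentions X. Substituting into the earlier bindings gives N := h(P, h(P, a, f(a, P)), f(3, f(a, P))), Q := q(h(P, h(P, a, f(a, P)), f(3, f(a, P))), h(P, h(P, a, f(a, P)), f(3, f(a, P)))).
Decompose f/2: 5 = 5,  a = P.
Delete trivial equation 5 = 5.
Bind P := a. Substituting into the earlier bindings gives N := h(a, h(a, a, f(a, a)), f(3, f(a, a))), Q := q(h(a, h(a, a, f(a, a)), f(3, f(a, a))), h(a, h(a, a, f(a, a)), f(3, f(a, a)))), V := f(a, a), X := h(a, h(a, a, f(a, a)), f(3, f(a, a))).
MGU = { N := h(a, h(a, a, f(a, a)), f(3, f(a, a))), Q := q(h(a, h(a, a, f(a, a)), f(3, f(a, a))), h(a, h(a, a, f(a, a)), f(3, f(a, a)))), V := f(a, a), X := h(a, h(a, a, f(a, a)), f(3, f(a, a))), P := a }, so V := f(a, a).

f(a, a)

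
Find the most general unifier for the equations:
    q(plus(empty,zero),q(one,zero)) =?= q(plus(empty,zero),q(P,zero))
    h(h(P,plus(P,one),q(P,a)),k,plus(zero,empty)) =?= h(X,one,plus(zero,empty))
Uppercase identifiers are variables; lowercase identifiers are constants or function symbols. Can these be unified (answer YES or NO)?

NO

Decompose q/2: plus(empty,zero) =?= plus(empty,zero),  q(one,zero) =?= q(P,zero).
Delete trivial equation plus(empty,zero) =?= plus(empty,zero).
Decompose q/2: one =?= P,  zero =?= zero.
Bind P := one; substituting into the one remaining equation that mentions P gives: h(h(one,plus(one,one),q(one,a)),k,plus(zero,empty)) =?= h(X,one,plus(zero,empty)).
Delete trivial equation zero =?= zero.
Decompose h/3: h(one,plus(one,one),q(one,a)) =?= X,  k =?= one,  plus(zero,empty) =?= plus(zero,empty).
Bind X := h(one,plus(one,one),q(one,a)); no other remaining equation mentions X.
Clash: constants k and one differ; no unifier exists.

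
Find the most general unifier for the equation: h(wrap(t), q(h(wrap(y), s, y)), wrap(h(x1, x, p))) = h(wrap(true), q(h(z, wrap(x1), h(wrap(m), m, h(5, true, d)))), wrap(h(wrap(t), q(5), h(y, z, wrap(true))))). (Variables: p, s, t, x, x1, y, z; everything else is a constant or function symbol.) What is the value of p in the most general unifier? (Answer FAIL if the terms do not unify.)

h(h(wrap(m), m, h(5, true, d)), wrap(h(wrap(m), m, h(5, true, d))), wrap(true))

Decompose h/3: wrap(t) = wrap(true),  q(h(wrap(y), s, y)) = q(h(z, wrap(x1), h(wrap(m), m, h(5, true, d)))),  wrap(h(x1, x, p)) = wrap(h(wrap(t), q(5), h(y, z, wrap(true)))).
Decompose wrap/1: t = true.
Bind t := true; substituting into the one remaining equation that mentions t gives: wrap(h(x1, x, p)) = wrap(h(wrap(true), q(5), h(y, z, wrap(true)))).
Decompose q/1: h(wrap(y), s, y) = h(z, wrap(x1), h(wrap(m), m, h(5, true, d))).
Decompose h/3: wrap(y) = z,  s = wrap(x1),  y = h(wrap(m), m, h(5, true, d)).
Bind z := wrap(y); substituting into the one remaining equation that mentions z gives: wrap(h(x1, x, p)) = wrap(h(wrap(true), q(5), h(y, wrap(y), wrap(true)))).
Bind s := wrap(x1); no other remaining equation mentions s.
Bind y := h(wrap(m), m, h(5, true, d)); substituting into the remaining equation gives: wrap(h(x1, x, p)) = wrap(h(wrap(true), q(5), h(h(wrap(m), m, h(5, true, d)), wrap(h(wrap(m), m, h(5, true, d))), wrap(true)))). Substituting into the earlier binding gives z := wrap(h(wrap(m), m, h(5, true, d))).
Decompose wrap/1: h(x1, x, p) = h(wrap(true), q(5), h(h(wrap(m), m, h(5, true, d)), wrap(h(wrap(m), m, h(5, true, d))), wrap(true))).
Decompose h/3: x1 = wrap(true),  x = q(5),  p = h(h(wrap(m), m, h(5, true, d)), wrap(h(wrap(m), m, h(5, true, d))), wrap(true)).
Bind x1 := wrap(true); no other remaining equation mentions x1. Substituting into the earlier binding gives s := wrap(wrap(true)).
Bind x := q(5); no other remaining equation mentions x.
Bind p := h(h(wrap(m), m, h(5, true, d)), wrap(h(wrap(m), m, h(5, true, d))), wrap(true)).
MGU = { t -> true, z -> wrap(h(wrap(m), m, h(5, true, d))), s -> wrap(wrap(true)), y -> h(wrap(m), m, h(5, true, d)), x1 -> wrap(true), x -> q(5), p -> h(h(wrap(m), m, h(5, true, d)), wrap(h(wrap(m), m, h(5, true, d))), wrap(true)) }, so p -> h(h(wrap(m), m, h(5, true, d)), wrap(h(wrap(m), m, h(5, true, d))), wrap(true)).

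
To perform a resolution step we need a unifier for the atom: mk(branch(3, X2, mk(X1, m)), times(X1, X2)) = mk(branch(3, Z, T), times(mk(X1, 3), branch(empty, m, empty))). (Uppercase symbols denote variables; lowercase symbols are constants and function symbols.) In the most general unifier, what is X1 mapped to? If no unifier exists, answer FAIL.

Decompose mk/2: branch(3, X2, mk(X1, m)) = branch(3, Z, T),  times(X1, X2) = times(mk(X1, 3), branch(empty, m, empty)).
Decompose branch/3: 3 = 3,  X2 = Z,  mk(X1, m) = T.
Delete trivial equation 3 = 3.
Bind X2 := Z; substituting into the one remaining equation that mentions X2 gives: times(X1, Z) = times(mk(X1, 3), branch(empty, m, empty)).
Bind T := mk(X1, m); no other remaining equation mentions T.
Decompose times/2: X1 = mk(X1, 3),  Z = branch(empty, m, empty).
Occurs check fails: X1 occurs in mk(X1, 3); the equation X1 = mk(X1, 3) has no finite solution.

FAIL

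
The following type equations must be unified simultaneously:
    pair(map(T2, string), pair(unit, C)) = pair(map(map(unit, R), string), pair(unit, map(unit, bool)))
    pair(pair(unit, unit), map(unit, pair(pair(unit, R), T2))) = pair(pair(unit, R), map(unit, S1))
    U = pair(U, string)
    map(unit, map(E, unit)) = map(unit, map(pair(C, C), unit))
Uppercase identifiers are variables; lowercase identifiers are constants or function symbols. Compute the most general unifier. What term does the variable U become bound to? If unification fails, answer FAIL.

Decompose pair/2: map(T2, string) = map(map(unit, R), string),  pair(unit, C) = pair(unit, map(unit, bool)).
Decompose map/2: T2 = map(unit, R),  string = string.
Bind T2 := map(unit, R); substituting into the one remaining equation that mentions T2 gives: pair(pair(unit, unit), map(unit, pair(pair(unit, R), map(unit, R)))) = pair(pair(unit, R), map(unit, S1)).
Delete trivial equation string = string.
Decompose pair/2: unit = unit,  C = map(unit, bool).
Delete trivial equation unit = unit.
Bind C := map(unit, bool); substituting into the one remaining equation that mentions C gives: map(unit, map(E, unit)) = map(unit, map(pair(map(unit, bool), map(unit, bool)), unit)).
Decompose pair/2: pair(unit, unit) = pair(unit, R),  map(unit, pair(pair(unit, R), map(unit, R))) = map(unit, S1).
Decompose pair/2: unit = unit,  unit = R.
Delete trivial equation unit = unit.
Bind R := unit; substituting into the one remaining equation that mentions R gives: map(unit, pair(pair(unit, unit), map(unit, unit))) = map(unit, S1). Substituting into the earlier binding gives T2 := map(unit, unit).
Decompose map/2: unit = unit,  pair(pair(unit, unit), map(unit, unit)) = S1.
Delete trivial equation unit = unit.
Bind S1 := pair(pair(unit, unit), map(unit, unit)); no other remaining equation mentions S1.
Occurs check fails: U occurs in pair(U, string); the equation U = pair(U, string) has no finite solution.

FAIL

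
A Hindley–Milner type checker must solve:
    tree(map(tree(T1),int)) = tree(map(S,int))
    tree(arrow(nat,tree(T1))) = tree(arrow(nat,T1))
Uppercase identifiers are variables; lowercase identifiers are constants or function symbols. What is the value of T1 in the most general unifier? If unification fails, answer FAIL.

Decompose tree/1: map(tree(T1),int) = map(S,int).
Decompose map/2: tree(T1) = S,  int = int.
Bind S := tree(T1); no other remaining equation mentions S.
Delete trivial equation int = int.
Decompose tree/1: arrow(nat,tree(T1)) = arrow(nat,T1).
Decompose arrow/2: nat = nat,  tree(T1) = T1.
Delete trivial equation nat = nat.
Occurs check fails: T1 occurs in tree(T1); the equation T1 = tree(T1) has no finite solution.

FAIL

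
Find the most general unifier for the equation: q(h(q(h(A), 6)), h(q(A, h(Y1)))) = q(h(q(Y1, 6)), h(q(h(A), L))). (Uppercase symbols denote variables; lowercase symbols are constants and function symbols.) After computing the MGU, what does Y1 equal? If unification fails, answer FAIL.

FAIL

Decompose q/2: h(q(h(A), 6)) = h(q(Y1, 6)),  h(q(A, h(Y1))) = h(q(h(A), L)).
Decompose h/1: q(h(A), 6) = q(Y1, 6).
Decompose q/2: h(A) = Y1,  6 = 6.
Bind Y1 := h(A); substituting into the one remaining equation that mentions Y1 gives: h(q(A, h(h(A)))) = h(q(h(A), L)).
Delete trivial equation 6 = 6.
Decompose h/1: q(A, h(h(A))) = q(h(A), L).
Decompose q/2: A = h(A),  h(h(A)) = L.
Occurs check fails: A occurs in h(A); the equation A = h(A) has no finite solution.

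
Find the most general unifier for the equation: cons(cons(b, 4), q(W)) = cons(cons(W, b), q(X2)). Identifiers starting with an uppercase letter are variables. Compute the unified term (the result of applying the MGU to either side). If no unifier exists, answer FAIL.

Decompose cons/2: cons(b, 4) = cons(W, b),  q(W) = q(X2).
Decompose cons/2: b = W,  4 = b.
Bind W := b; substituting into the one remaining equation that mentions W gives: q(b) = q(X2).
Clash: constants 4 and b differ; no unifier exists.

FAIL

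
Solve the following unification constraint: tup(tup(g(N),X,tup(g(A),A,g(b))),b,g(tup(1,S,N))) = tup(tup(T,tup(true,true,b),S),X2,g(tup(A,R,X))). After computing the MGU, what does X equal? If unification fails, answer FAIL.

tup(true,true,b)

Decompose tup/3: tup(g(N),X,tup(g(A),A,g(b))) = tup(T,tup(true,true,b),S),  b = X2,  g(tup(1,S,N)) = g(tup(A,R,X)).
Decompose tup/3: g(N) = T,  X = tup(true,true,b),  tup(g(A),A,g(b)) = S.
Bind T := g(N); no other remaining equation mentions T.
Bind X := tup(true,true,b); substituting into the one remaining equation that mentions X gives: g(tup(1,S,N)) = g(tup(A,R,tup(true,true,b))).
Bind S := tup(g(A),A,g(b)); substituting into the one remaining equation that mentions S gives: g(tup(1,tup(g(A),A,g(b)),N)) = g(tup(A,R,tup(true,true,b))).
Bind X2 := b; no other remaining equation mentions X2.
Decompose g/1: tup(1,tup(g(A),A,g(b)),N) = tup(A,R,tup(true,true,b)).
Decompose tup/3: 1 = A,  tup(g(A),A,g(b)) = R,  N = tup(true,true,b).
Bind A := 1; substituting into the one remaining equation that mentions A gives: tup(g(1),1,g(b)) = R. Substituting into the earlier binding gives S := tup(g(1),1,g(b)).
Bind R := tup(g(1),1,g(b)); no other remaining equation mentions R.
Bind N := tup(true,true,b). Substituting into the earlier binding gives T := g(tup(true,true,b)).
MGU = { T := g(tup(true,true,b)), X := tup(true,true,b), S := tup(g(1),1,g(b)), X2 := b, A := 1, R := tup(g(1),1,g(b)), N := tup(true,true,b) }, so X := tup(true,true,b).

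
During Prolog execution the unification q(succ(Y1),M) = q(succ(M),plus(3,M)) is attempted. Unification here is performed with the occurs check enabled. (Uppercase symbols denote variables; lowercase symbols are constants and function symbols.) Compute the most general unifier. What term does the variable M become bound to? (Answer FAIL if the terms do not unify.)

Decompose q/2: succ(Y1) = succ(M),  M = plus(3,M).
Decompose succ/1: Y1 = M.
Bind Y1 := M; no other remaining equation mentions Y1.
Occurs check fails: M occurs in plus(3,M); the equation M = plus(3,M) has no finite solution.

FAIL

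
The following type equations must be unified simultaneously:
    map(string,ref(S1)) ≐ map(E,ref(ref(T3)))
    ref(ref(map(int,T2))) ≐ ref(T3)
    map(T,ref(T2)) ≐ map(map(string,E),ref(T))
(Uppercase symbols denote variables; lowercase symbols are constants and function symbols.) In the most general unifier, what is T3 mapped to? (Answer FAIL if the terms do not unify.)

Decompose map/2: string ≐ E,  ref(S1) ≐ ref(ref(T3)).
Bind E := string; substituting into the one remaining equation that mentions E gives: map(T,ref(T2)) ≐ map(map(string,string),ref(T)).
Decompose ref/1: S1 ≐ ref(T3).
Bind S1 := ref(T3); no other remaining equation mentions S1.
Decompose ref/1: ref(map(int,T2)) ≐ T3.
Bind T3 := ref(map(int,T2)); no other remaining equation mentions T3. Substituting into the earlier binding gives S1 := ref(ref(map(int,T2))).
Decompose map/2: T ≐ map(string,string),  ref(T2) ≐ ref(T).
Bind T := map(string,string); substituting into the remaining equation gives: ref(T2) ≐ ref(map(string,string)).
Decompose ref/1: T2 ≐ map(string,string).
Bind T2 := map(string,string). Substituting into the earlier bindings gives S1 := ref(ref(map(int,map(string,string)))), T3 := ref(map(int,map(string,string))).
MGU = { E -> string, S1 -> ref(ref(map(int,map(string,string)))), T3 -> ref(map(int,map(string,string))), T -> map(string,string), T2 -> map(string,string) }, so T3 -> ref(map(int,map(string,string))).

ref(map(int,map(string,string)))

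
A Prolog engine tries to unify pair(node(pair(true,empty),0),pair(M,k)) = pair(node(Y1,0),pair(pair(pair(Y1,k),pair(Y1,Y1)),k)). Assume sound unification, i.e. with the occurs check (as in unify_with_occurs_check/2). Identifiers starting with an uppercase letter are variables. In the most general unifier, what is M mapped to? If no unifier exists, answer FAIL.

pair(pair(pair(true,empty),k),pair(pair(true,empty),pair(true,empty)))

Decompose pair/2: node(pair(true,empty),0) = node(Y1,0),  pair(M,k) = pair(pair(pair(Y1,k),pair(Y1,Y1)),k).
Decompose node/2: pair(true,empty) = Y1,  0 = 0.
Bind Y1 := pair(true,empty); substituting into the one remaining equation that mentions Y1 gives: pair(M,k) = pair(pair(pair(pair(true,empty),k),pair(pair(true,empty),pair(true,empty))),k).
Delete trivial equation 0 = 0.
Decompose pair/2: M = pair(pair(pair(true,empty),k),pair(pair(true,empty),pair(true,empty))),  k = k.
Bind M := pair(pair(pair(true,empty),k),pair(pair(true,empty),pair(true,empty))); no other remaining equation mentions M.
Delete trivial equation k = k.
MGU = { Y1 -> pair(true,empty), M -> pair(pair(pair(true,empty),k),pair(pair(true,empty),pair(true,empty))) }, so M -> pair(pair(pair(true,empty),k),pair(pair(true,empty),pair(true,empty))).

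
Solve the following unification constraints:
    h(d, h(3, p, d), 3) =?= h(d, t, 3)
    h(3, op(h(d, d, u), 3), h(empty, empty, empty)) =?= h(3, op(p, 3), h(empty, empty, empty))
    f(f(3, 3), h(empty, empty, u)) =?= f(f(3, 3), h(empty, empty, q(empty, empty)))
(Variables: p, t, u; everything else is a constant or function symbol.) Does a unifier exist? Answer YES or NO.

Decompose h/3: d =?= d,  h(3, p, d) =?= t,  3 =?= 3.
Delete trivial equation d =?= d.
Bind t := h(3, p, d); no other remaining equation mentions t.
Delete trivial equation 3 =?= 3.
Decompose h/3: 3 =?= 3,  op(h(d, d, u), 3) =?= op(p, 3),  h(empty, empty, empty) =?= h(empty, empty, empty).
Delete trivial equation 3 =?= 3.
Decompose op/2: h(d, d, u) =?= p,  3 =?= 3.
Bind p := h(d, d, u); no other remaining equation mentions p. Substituting into the earlier binding gives t := h(3, h(d, d, u), d).
Delete trivial equation 3 =?= 3.
Delete trivial equation h(empty, empty, empty) =?= h(empty, empty, empty).
Decompose f/2: f(3, 3) =?= f(3, 3),  h(empty, empty, u) =?= h(empty, empty, q(empty, empty)).
Delete trivial equation f(3, 3) =?= f(3, 3).
Decompose h/3: empty =?= empty,  empty =?= empty,  u =?= q(empty, empty).
Delete trivial equation empty =?= empty.
Delete trivial equation empty =?= empty.
Bind u := q(empty, empty). Substituting into the earlier bindings gives t := h(3, h(d, d, q(empty, empty)), d), p := h(d, d, q(empty, empty)).
No equations remain and no clash or occurs-check failure arose, so a unifier exists.

YES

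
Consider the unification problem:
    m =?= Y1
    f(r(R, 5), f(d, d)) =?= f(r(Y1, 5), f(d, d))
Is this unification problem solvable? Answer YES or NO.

YES

Bind Y1 := m; substituting into the remaining equation gives: f(r(R, 5), f(d, d)) =?= f(r(m, 5), f(d, d)).
Decompose f/2: r(R, 5) =?= r(m, 5),  f(d, d) =?= f(d, d).
Decompose r/2: R =?= m,  5 =?= 5.
Bind R := m; no other remaining equation mentions R.
Delete trivial equation 5 =?= 5.
Delete trivial equation f(d, d) =?= f(d, d).
No equations remain and no clash or occurs-check failure arose, so a unifier exists.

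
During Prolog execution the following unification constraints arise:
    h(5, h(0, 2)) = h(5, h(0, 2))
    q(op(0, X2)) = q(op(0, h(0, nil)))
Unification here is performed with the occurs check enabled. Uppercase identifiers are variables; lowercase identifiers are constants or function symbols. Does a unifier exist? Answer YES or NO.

YES

Delete trivial equation h(5, h(0, 2)) = h(5, h(0, 2)).
Decompose q/1: op(0, X2) = op(0, h(0, nil)).
Decompose op/2: 0 = 0,  X2 = h(0, nil).
Delete trivial equation 0 = 0.
Bind X2 := h(0, nil).
No equations remain and no clash or occurs-check failure arose, so a unifier exists.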